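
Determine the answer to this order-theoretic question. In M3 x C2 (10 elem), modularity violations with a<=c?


Modular law: if a <= c then a v (b ^ c) = (a v b) ^ c.
Check all triples (a,b,c) with a <= c among 10 elements.
This lattice is modular (diamonds M_m and their chain-products are modular).
Total violating triples: 0


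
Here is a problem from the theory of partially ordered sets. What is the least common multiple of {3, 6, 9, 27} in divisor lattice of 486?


In a divisor lattice, join = lcm (least common multiple).
Compute lcm iteratively: start with first element, then lcm(current, next).
Elements: [3, 6, 9, 27]
lcm(3,6) = 6
lcm(6,9) = 18
lcm(18,27) = 54
Final lcm = 54


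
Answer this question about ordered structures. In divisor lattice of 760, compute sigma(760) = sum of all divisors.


sigma(n) = sum of divisors.
Divisors of 760: [1, 2, 4, 5, 8, 10, 19, 20, 38, 40, 76, 95, 152, 190, 380, 760]
Sum = 1800


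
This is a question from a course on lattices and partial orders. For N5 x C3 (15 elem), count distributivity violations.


Distributive law: a ^ (b v c) = (a ^ b) v (a ^ c).
Check all 15^3 = 3375 ordered triples (a,b,c).
  e.g. a=(b,0), b=(a,0), c=(c,0): lhs=(b,0) != rhs=(a,0)
  e.g. a=(b,0), b=(a,0), c=(c,1): lhs=(b,0) != rhs=(a,0)
Total violating triples: 54


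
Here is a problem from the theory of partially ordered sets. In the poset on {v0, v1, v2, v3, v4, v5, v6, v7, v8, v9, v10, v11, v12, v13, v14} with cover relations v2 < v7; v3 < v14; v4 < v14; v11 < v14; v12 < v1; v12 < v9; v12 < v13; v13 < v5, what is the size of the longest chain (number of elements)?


A chain is a totally ordered subset; we count the number of elements in a maximum chain.
Compute, for each element x, the size of the longest chain ending at x:
  v0: 1
  v2: 1
  v3: 1
  v4: 1
  v6: 1
  v8: 1
  ...
A maximum chain: v12 < v13 < v5
Number of elements in the longest chain: 3


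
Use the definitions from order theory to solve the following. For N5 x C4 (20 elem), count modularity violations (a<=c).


Modular law: if a <= c then a v (b ^ c) = (a v b) ^ c.
Check all triples (a,b,c) with a <= c among 20 elements.
  e.g. a=(a,0), b=(c,0), c=(b,0): lhs=(a,0) != rhs=(b,0)
  e.g. a=(a,0), b=(c,1), c=(b,0): lhs=(a,0) != rhs=(b,0)
Total violating triples: 40


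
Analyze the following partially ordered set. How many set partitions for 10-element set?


B(n) = number of set partitions of an n-element set.
B(n) satisfies the recurrence: B(n+1) = sum_k C(n,k)*B(k).
B(10) = 115975


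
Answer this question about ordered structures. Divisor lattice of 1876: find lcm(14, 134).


In a divisor lattice, join = lcm (least common multiple).
gcd(14,134) = 2
lcm(14,134) = 14*134/gcd = 1876/2 = 938


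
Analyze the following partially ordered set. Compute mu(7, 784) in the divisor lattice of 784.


In a divisor lattice, mu(a,b) = mu(b/a) where mu is the classical Mobius function.
b/a = 784/7 = 112
Prime factorization of 112: primes [2, 7]
112 is not squarefree, so mu(112) = 0


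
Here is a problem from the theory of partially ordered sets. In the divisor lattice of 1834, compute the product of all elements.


Divisors of 1834: [1, 2, 7, 14, 131, 262, 917, 1834]
Product = n^(d(n)/2) = 1834^(8/2)
Product = 11313508965136


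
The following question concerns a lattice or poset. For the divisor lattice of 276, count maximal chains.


A maximal chain goes from the minimum element to a maximal element via cover relations.
Counting all min-to-max paths in the cover graph.
Total maximal chains: 12


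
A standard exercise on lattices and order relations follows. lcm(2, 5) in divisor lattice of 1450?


Join=lcm.
gcd(2,5)=1
lcm=10


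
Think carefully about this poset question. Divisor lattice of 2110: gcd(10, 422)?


Meet=gcd.
gcd(10,422)=2


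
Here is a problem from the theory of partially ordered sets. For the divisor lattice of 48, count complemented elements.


An element a is complemented if some b has a meet b = bottom, a join b = top.
a is complemented iff gcd(a, n/a)=1, i.e. a is a unitary divisor of 48.
Complemented elements: 1, 3, 16, 48
Count: 4


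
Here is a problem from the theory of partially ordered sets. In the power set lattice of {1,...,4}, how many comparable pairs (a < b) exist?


A comparable pair {a,b} has a < b or b < a in the order.
Count unordered pairs where one element is strictly below the other.
Examples: {{},{1}}, {{},{2}}, {{},{3}}, {{},{4}}, ...
Total comparable pairs: 65


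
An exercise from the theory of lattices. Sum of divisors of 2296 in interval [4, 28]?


Interval [4,28] in divisors of 2296: [4, 28]
Sum = 32


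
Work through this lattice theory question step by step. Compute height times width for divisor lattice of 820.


Height = length of longest chain minus 1; width = size of largest antichain.
A maximum chain: 1 | 41 | 205 | 410 | 820  (height 4).
A maximum antichain: {4, 10, 82, 205}  (width 4).
Product = 4 * 4 = 16


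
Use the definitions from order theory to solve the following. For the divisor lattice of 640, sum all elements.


sigma(n) = sum of divisors.
Divisors of 640: [1, 2, 4, 5, 8, 10, 16, 20, 32, 40, 64, 80, 128, 160, 320, 640]
Sum = 1530


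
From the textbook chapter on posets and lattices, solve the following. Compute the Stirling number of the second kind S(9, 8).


S(n,k) = k*S(n-1,k) + S(n-1,k-1).
S(8,8) = 1, S(8,7) = 28
S(9,8) = 8*1 + 28 = 8 + 28
S(9,8) = 36


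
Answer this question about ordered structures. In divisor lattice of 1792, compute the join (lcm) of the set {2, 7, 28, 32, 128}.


In a divisor lattice, join = lcm (least common multiple).
Compute lcm iteratively: start with first element, then lcm(current, next).
Elements: [2, 7, 28, 32, 128]
lcm(2,7) = 14
lcm(14,28) = 28
lcm(28,32) = 224
lcm(224,128) = 896
Final lcm = 896


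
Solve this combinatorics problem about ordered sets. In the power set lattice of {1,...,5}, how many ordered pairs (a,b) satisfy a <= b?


The order relation is {(a,b) : a <= b}, reflexive so it includes (a,a).
Examples: ({},{}), ({},{1,2}), ({},{1,2,3}), ({},{1,2,3,4}), ({},{1,2,3,4,5}), ...
Total ordered pairs: 243


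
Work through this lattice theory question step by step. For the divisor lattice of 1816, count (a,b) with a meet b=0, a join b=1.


Complement pair (a,b): a meet b = bottom, a join b = top.
Here: gcd(a,b)=1 and lcm(a,b)=1816, i.e. a*b=1816 with a,b coprime.
Pairs found: (1,1816), (8,227), (227,8), (1816,1)
Total ordered pairs: 4


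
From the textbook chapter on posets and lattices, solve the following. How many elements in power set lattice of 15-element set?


Power set = 2^n.
2^15 = 32768


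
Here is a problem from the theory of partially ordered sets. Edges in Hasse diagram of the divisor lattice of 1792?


A cover relation a -< b holds when a < b with no c strictly between.
Cover relations:
  1 -< 2
  1 -< 7
  2 -< 4
  2 -< 14
  4 -< 8
  4 -< 28
  7 -< 14
  8 -< 16
  ...17 more
Total: 25


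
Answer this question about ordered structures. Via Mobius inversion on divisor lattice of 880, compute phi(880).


phi(n) = n * prod_{p|n} (1 - 1/p).
Prime divisors of 880: [2, 5, 11]
phi(880) = 880 * (1 - 1/2) * (1 - 1/5) * (1 - 1/11)
phi(880) = 320


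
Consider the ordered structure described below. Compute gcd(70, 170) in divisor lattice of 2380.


In a divisor lattice, meet = gcd (greatest common divisor).
By Euclidean algorithm or factoring: gcd(70,170) = 10


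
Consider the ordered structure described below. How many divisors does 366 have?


Divisors of 366: [1, 2, 3, 6, 61, 122, 183, 366]
Count: 8


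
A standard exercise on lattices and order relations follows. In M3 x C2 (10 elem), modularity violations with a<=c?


Modular law: if a <= c then a v (b ^ c) = (a v b) ^ c.
Check all triples (a,b,c) with a <= c among 10 elements.
This lattice is modular (diamonds M_m and their chain-products are modular).
Total violating triples: 0


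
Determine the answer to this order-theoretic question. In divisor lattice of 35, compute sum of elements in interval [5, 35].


Interval [5,35] in divisors of 35: [5, 35]
Sum = 40


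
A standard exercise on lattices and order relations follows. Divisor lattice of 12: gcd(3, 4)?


Meet=gcd.
gcd(3,4)=1


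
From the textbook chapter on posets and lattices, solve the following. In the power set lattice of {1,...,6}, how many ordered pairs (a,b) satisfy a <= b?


The order relation is {(a,b) : a <= b}, reflexive so it includes (a,a).
Examples: ({},{}), ({},{1,2}), ({},{1,2,3}), ({},{1,2,3,4}), ({},{1,2,3,4,5}), ...
Total ordered pairs: 729


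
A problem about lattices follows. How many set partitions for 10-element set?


B(n) = number of set partitions of an n-element set.
B(n) satisfies the recurrence: B(n+1) = sum_k C(n,k)*B(k).
B(10) = 115975


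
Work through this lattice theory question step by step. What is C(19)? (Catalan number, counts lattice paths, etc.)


C(n) = C(2n, n) / (n+1).
C(38, 19) = 35345263800
C(19) = 35345263800 / 20 = 1767263190


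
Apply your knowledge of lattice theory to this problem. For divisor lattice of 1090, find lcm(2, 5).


In a divisor lattice, join = lcm (least common multiple).
Compute lcm iteratively: start with first element, then lcm(current, next).
Elements: [2, 5]
lcm(2,5) = 10
Final lcm = 10


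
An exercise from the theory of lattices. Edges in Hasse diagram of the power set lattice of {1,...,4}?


A cover relation a -< b holds when a < b with no c strictly between.
Cover relations:
  {} -< {1}
  {} -< {2}
  {} -< {3}
  {} -< {4}
  {1} -< {1,2}
  {1} -< {1,3}
  {1} -< {1,4}
  {2} -< {1,2}
  ...24 more
Total: 32


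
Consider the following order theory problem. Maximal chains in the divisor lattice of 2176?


A maximal chain goes from the minimum element to a maximal element via cover relations.
Counting all min-to-max paths in the cover graph.
Total maximal chains: 8


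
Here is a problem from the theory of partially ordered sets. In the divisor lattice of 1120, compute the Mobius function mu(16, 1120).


In a divisor lattice, mu(a,b) = mu(b/a) where mu is the classical Mobius function.
b/a = 1120/16 = 70
Prime factorization of 70: primes [2, 5, 7]
70 is squarefree with 3 prime factor(s), so mu(70) = (-1)^3 = -1


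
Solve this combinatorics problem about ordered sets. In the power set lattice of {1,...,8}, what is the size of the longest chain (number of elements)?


A chain is a totally ordered subset; we count the number of elements in a maximum chain.
Compute, for each element x, the size of the longest chain ending at x:
  {}: 1
  {1}: 2
  {2}: 2
  {3}: 2
  {4}: 2
  {5}: 2
  ...
A maximum chain: {} < {1} < {1,2} < {1,2,3} < {1,2,3,4} < {1,2,3,4,5} < {1,2,3,4,5,6} < {1,2,3,4,5,6,7} < {1,2,3,4,5,6,7,8}
Number of elements in the longest chain: 9


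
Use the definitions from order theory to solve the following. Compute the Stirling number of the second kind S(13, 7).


S(n,k) = k*S(n-1,k) + S(n-1,k-1).
S(12,7) = 627396, S(12,6) = 1323652
S(13,7) = 7*627396 + 1323652 = 4391772 + 1323652
S(13,7) = 5715424


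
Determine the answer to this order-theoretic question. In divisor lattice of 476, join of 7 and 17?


In a divisor lattice, join = lcm (least common multiple).
gcd(7,17) = 1
lcm(7,17) = 7*17/gcd = 119/1 = 119


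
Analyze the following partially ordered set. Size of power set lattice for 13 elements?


Power set = 2^n.
2^13 = 8192


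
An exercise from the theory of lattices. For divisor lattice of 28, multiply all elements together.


Divisors of 28: [1, 2, 4, 7, 14, 28]
Product = n^(d(n)/2) = 28^(6/2)
Product = 21952


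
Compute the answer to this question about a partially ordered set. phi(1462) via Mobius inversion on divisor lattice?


phi(n) = n * prod_{p|n} (1 - 1/p).
Prime divisors of 1462: [2, 17, 43]
phi(1462) = 1462 * (1 - 1/2) * (1 - 1/17) * (1 - 1/43)
phi(1462) = 672


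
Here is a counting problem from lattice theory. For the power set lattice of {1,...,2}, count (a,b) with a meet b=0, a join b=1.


Complement pair (a,b): a meet b = bottom, a join b = top.
Here: A intersect B = {} and A union B = {1,...,2}.
Pairs found: ({},{1,2}), ({1},{2}), ({2},{1}), ({1,2},{})
Total ordered pairs: 4


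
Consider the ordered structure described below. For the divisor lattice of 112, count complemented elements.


An element a is complemented if some b has a meet b = bottom, a join b = top.
a is complemented iff gcd(a, n/a)=1, i.e. a is a unitary divisor of 112.
Complemented elements: 1, 7, 16, 112
Count: 4


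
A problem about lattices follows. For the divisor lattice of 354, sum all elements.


sigma(n) = sum of divisors.
Divisors of 354: [1, 2, 3, 6, 59, 118, 177, 354]
Sum = 720


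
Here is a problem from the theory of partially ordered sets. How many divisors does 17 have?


Divisors of 17: [1, 17]
Count: 2


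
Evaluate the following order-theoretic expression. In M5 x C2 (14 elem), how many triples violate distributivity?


Distributive law: a ^ (b v c) = (a ^ b) v (a ^ c).
Check all 14^3 = 2744 ordered triples (a,b,c).
  e.g. a=(a1,0), b=(a2,0), c=(a3,0): lhs=(a1,0) != rhs=(0,0)
  e.g. a=(a1,0), b=(a2,0), c=(a3,1): lhs=(a1,0) != rhs=(0,0)
Total violating triples: 480


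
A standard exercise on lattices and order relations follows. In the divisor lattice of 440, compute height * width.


Height = length of longest chain minus 1; width = size of largest antichain.
A maximum chain: 1 | 11 | 55 | 110 | 220 | 440  (height 5).
A maximum antichain: {4, 10, 22, 55}  (width 4).
Product = 5 * 4 = 20


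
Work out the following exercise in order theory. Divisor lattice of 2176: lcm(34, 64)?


Join=lcm.
gcd(34,64)=2
lcm=1088


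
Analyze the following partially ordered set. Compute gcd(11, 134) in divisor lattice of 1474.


In a divisor lattice, meet = gcd (greatest common divisor).
By Euclidean algorithm or factoring: gcd(11,134) = 1


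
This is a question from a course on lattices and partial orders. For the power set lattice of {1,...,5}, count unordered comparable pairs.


A comparable pair {a,b} has a < b or b < a in the order.
Count unordered pairs where one element is strictly below the other.
Examples: {{},{1}}, {{},{2}}, {{},{3}}, {{},{4}}, ...
Total comparable pairs: 211


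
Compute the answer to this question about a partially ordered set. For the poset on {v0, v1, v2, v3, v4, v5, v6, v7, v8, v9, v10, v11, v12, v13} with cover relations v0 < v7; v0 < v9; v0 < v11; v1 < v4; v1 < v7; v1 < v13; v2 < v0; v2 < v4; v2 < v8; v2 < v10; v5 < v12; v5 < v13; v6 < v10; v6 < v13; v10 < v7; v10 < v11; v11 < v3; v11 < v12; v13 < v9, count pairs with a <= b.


The order relation is {(a,b) : a <= b}, reflexive so it includes (a,a).
Examples: (v0,v0), (v0,v11), (v0,v12), (v0,v3), (v0,v7), ...
Total ordered pairs: 49


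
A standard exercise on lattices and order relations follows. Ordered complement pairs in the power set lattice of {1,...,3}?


Complement pair (a,b): a meet b = bottom, a join b = top.
Here: A intersect B = {} and A union B = {1,...,3}.
Pairs found: ({},{1,2,3}), ({1},{2,3}), ({2},{1,3}), ({3},{1,2}), ... (4 more)
Total ordered pairs: 8


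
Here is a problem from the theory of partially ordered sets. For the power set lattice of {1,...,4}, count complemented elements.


An element a is complemented if some b has a meet b = bottom, a join b = top.
every subset A has complement S\A, so all elements are complemented.
Complemented elements: {}, {1}, {2}, {3}, {4}, {1,2}, ... (10 more)
Count: 16


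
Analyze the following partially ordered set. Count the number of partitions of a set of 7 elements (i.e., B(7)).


B(n) = number of set partitions of an n-element set.
B(n) satisfies the recurrence: B(n+1) = sum_k C(n,k)*B(k).
B(7) = 877


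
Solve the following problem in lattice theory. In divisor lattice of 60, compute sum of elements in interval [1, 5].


Interval [1,5] in divisors of 60: [1, 5]
Sum = 6


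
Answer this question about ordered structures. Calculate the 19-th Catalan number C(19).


C(n) = C(2n, n) / (n+1).
C(38, 19) = 35345263800
C(19) = 35345263800 / 20 = 1767263190


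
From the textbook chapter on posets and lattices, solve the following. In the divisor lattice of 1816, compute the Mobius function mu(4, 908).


In a divisor lattice, mu(a,b) = mu(b/a) where mu is the classical Mobius function.
b/a = 908/4 = 227
Prime factorization of 227: primes [227]
227 is squarefree with 1 prime factor(s), so mu(227) = (-1)^1 = -1


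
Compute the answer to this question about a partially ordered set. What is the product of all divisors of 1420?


Divisors of 1420: [1, 2, 4, 5, 10, 20, 71, 142, 284, 355, 710, 1420]
Product = n^(d(n)/2) = 1420^(12/2)
Product = 8198418170944000000


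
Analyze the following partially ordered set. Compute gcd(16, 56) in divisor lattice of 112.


In a divisor lattice, meet = gcd (greatest common divisor).
By Euclidean algorithm or factoring: gcd(16,56) = 8


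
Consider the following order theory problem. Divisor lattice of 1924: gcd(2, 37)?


Meet=gcd.
gcd(2,37)=1


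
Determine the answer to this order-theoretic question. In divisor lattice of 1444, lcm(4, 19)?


Join=lcm.
gcd(4,19)=1
lcm=76


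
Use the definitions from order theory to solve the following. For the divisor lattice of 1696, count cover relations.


A cover relation a -< b holds when a < b with no c strictly between.
Cover relations:
  1 -< 2
  1 -< 53
  2 -< 4
  2 -< 106
  4 -< 8
  4 -< 212
  8 -< 16
  8 -< 424
  ...8 more
Total: 16


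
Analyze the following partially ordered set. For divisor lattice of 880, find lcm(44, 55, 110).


In a divisor lattice, join = lcm (least common multiple).
Compute lcm iteratively: start with first element, then lcm(current, next).
Elements: [44, 55, 110]
lcm(44,55) = 220
lcm(220,110) = 220
Final lcm = 220


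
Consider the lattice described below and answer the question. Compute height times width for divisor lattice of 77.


Height = length of longest chain minus 1; width = size of largest antichain.
A maximum chain: 1 | 11 | 77  (height 2).
A maximum antichain: {7, 11}  (width 2).
Product = 2 * 2 = 4


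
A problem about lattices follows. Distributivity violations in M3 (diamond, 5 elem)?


Distributive law: a ^ (b v c) = (a ^ b) v (a ^ c).
Check all 5^3 = 125 ordered triples (a,b,c).
  e.g. a=a1, b=a2, c=a3: lhs=a1 != rhs=0
  e.g. a=a1, b=a3, c=a2: lhs=a1 != rhs=0
Total violating triples: 6


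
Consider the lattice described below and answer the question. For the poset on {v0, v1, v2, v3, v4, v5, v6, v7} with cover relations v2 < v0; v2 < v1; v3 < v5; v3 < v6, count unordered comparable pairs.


A comparable pair {a,b} has a < b or b < a in the order.
Count unordered pairs where one element is strictly below the other.
Examples: {v0,v2}, {v1,v2}, {v3,v5}, {v3,v6}
Total comparable pairs: 4


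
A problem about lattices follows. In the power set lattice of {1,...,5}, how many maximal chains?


A maximal chain goes from the minimum element to a maximal element via cover relations.
Counting all min-to-max paths in the cover graph.
Total maximal chains: 120


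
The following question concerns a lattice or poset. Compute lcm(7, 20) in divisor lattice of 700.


In a divisor lattice, join = lcm (least common multiple).
gcd(7,20) = 1
lcm(7,20) = 7*20/gcd = 140/1 = 140


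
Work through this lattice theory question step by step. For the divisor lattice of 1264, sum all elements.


sigma(n) = sum of divisors.
Divisors of 1264: [1, 2, 4, 8, 16, 79, 158, 316, 632, 1264]
Sum = 2480


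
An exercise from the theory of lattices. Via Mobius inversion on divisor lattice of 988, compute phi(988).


phi(n) = n * prod_{p|n} (1 - 1/p).
Prime divisors of 988: [2, 13, 19]
phi(988) = 988 * (1 - 1/2) * (1 - 1/13) * (1 - 1/19)
phi(988) = 432


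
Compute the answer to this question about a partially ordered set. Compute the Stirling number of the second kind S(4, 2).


S(n,k) = k*S(n-1,k) + S(n-1,k-1).
S(3,2) = 3, S(3,1) = 1
S(4,2) = 2*3 + 1 = 6 + 1
S(4,2) = 7


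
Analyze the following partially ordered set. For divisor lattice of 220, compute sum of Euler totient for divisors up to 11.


Divisors of 220 up to 11: [1, 2, 4, 5, 10, 11]
phi values: [1, 1, 2, 4, 4, 10]
Sum = 22


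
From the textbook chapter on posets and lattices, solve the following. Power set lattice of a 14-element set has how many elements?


Power set = 2^n.
2^14 = 16384


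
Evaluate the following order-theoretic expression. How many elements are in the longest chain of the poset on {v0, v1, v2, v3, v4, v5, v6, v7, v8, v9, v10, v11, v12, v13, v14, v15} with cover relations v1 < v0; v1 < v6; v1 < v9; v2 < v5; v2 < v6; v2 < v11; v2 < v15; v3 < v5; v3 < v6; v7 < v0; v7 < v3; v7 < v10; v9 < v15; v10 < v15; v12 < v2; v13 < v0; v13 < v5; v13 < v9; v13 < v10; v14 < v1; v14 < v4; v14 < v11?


A chain is a totally ordered subset; we count the number of elements in a maximum chain.
Compute, for each element x, the size of the longest chain ending at x:
  v7: 1
  v8: 1
  v12: 1
  v13: 1
  v14: 1
  v1: 2
  ...
A maximum chain: v14 < v1 < v9 < v15
Number of elements in the longest chain: 4


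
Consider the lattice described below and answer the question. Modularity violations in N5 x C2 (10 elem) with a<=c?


Modular law: if a <= c then a v (b ^ c) = (a v b) ^ c.
Check all triples (a,b,c) with a <= c among 10 elements.
  e.g. a=(a,0), b=(c,0), c=(b,0): lhs=(a,0) != rhs=(b,0)
  e.g. a=(a,0), b=(c,1), c=(b,0): lhs=(a,0) != rhs=(b,0)
Total violating triples: 6


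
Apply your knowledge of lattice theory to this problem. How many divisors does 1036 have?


Divisors of 1036: [1, 2, 4, 7, 14, 28, 37, 74, 148, 259, 518, 1036]
Count: 12


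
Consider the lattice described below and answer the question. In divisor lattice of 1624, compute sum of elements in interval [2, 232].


Interval [2,232] in divisors of 1624: [2, 4, 8, 58, 116, 232]
Sum = 420


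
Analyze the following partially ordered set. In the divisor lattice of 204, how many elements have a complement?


An element a is complemented if some b has a meet b = bottom, a join b = top.
a is complemented iff gcd(a, n/a)=1, i.e. a is a unitary divisor of 204.
Complemented elements: 1, 3, 4, 12, 17, 51, ... (2 more)
Count: 8


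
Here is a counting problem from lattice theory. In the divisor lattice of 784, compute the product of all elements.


Divisors of 784: [1, 2, 4, 7, 8, 14, 16, 28, 49, 56, 98, 112, 196, 392, 784]
Product = n^(d(n)/2) = 784^(15/2)
Product = 5097655355238390956032


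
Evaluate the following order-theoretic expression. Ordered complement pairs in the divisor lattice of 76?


Complement pair (a,b): a meet b = bottom, a join b = top.
Here: gcd(a,b)=1 and lcm(a,b)=76, i.e. a*b=76 with a,b coprime.
Pairs found: (1,76), (4,19), (19,4), (76,1)
Total ordered pairs: 4


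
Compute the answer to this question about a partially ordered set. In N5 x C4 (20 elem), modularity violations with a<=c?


Modular law: if a <= c then a v (b ^ c) = (a v b) ^ c.
Check all triples (a,b,c) with a <= c among 20 elements.
  e.g. a=(a,0), b=(c,0), c=(b,0): lhs=(a,0) != rhs=(b,0)
  e.g. a=(a,0), b=(c,1), c=(b,0): lhs=(a,0) != rhs=(b,0)
Total violating triples: 40


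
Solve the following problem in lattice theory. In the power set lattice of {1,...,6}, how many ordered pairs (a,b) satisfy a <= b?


The order relation is {(a,b) : a <= b}, reflexive so it includes (a,a).
Examples: ({},{}), ({},{1,2}), ({},{1,2,3}), ({},{1,2,3,4}), ({},{1,2,3,4,5}), ...
Total ordered pairs: 729


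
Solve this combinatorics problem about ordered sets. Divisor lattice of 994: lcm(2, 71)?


Join=lcm.
gcd(2,71)=1
lcm=142


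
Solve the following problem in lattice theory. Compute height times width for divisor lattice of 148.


Height = length of longest chain minus 1; width = size of largest antichain.
A maximum chain: 1 | 37 | 74 | 148  (height 3).
A maximum antichain: {2, 37}  (width 2).
Product = 3 * 2 = 6


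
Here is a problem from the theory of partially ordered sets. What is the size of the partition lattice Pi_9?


B(n) = number of set partitions of an n-element set.
B(n) satisfies the recurrence: B(n+1) = sum_k C(n,k)*B(k).
B(9) = 21147


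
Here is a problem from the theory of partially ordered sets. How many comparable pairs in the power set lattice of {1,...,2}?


A comparable pair {a,b} has a < b or b < a in the order.
Count unordered pairs where one element is strictly below the other.
Examples: {{},{1}}, {{},{2}}, {{},{1,2}}, {{1},{1,2}}, ...
Total comparable pairs: 5


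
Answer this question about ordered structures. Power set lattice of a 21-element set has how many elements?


Power set = 2^n.
2^21 = 2097152


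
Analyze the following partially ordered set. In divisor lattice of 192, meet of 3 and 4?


In a divisor lattice, meet = gcd (greatest common divisor).
By Euclidean algorithm or factoring: gcd(3,4) = 1


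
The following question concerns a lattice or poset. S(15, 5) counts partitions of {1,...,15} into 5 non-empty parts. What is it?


S(n,k) = k*S(n-1,k) + S(n-1,k-1).
S(14,5) = 40075035, S(14,4) = 10391745
S(15,5) = 5*40075035 + 10391745 = 200375175 + 10391745
S(15,5) = 210766920


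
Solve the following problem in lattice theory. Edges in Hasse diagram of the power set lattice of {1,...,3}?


A cover relation a -< b holds when a < b with no c strictly between.
Cover relations:
  {} -< {1}
  {} -< {2}
  {} -< {3}
  {1} -< {1,2}
  {1} -< {1,3}
  {2} -< {1,2}
  {2} -< {2,3}
  {3} -< {1,3}
  ...4 more
Total: 12


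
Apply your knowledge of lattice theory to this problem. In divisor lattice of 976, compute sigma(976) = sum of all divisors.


sigma(n) = sum of divisors.
Divisors of 976: [1, 2, 4, 8, 16, 61, 122, 244, 488, 976]
Sum = 1922


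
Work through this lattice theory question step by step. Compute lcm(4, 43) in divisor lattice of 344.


In a divisor lattice, join = lcm (least common multiple).
gcd(4,43) = 1
lcm(4,43) = 4*43/gcd = 172/1 = 172


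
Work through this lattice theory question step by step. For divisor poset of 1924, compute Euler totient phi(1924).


phi(n) = n * prod_{p|n} (1 - 1/p).
Prime divisors of 1924: [2, 13, 37]
phi(1924) = 1924 * (1 - 1/2) * (1 - 1/13) * (1 - 1/37)
phi(1924) = 864


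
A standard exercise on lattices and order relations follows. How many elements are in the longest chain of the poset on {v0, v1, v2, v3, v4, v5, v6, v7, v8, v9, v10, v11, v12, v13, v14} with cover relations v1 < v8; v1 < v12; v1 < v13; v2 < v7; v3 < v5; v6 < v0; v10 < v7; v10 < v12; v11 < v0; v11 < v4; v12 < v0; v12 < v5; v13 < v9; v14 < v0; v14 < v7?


A chain is a totally ordered subset; we count the number of elements in a maximum chain.
Compute, for each element x, the size of the longest chain ending at x:
  v1: 1
  v2: 1
  v3: 1
  v6: 1
  v10: 1
  v11: 1
  ...
A maximum chain: v1 < v12 < v0
Number of elements in the longest chain: 3


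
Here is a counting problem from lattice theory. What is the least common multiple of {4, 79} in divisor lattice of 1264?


In a divisor lattice, join = lcm (least common multiple).
Compute lcm iteratively: start with first element, then lcm(current, next).
Elements: [4, 79]
lcm(4,79) = 316
Final lcm = 316


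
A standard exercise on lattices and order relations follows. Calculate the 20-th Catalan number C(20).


C(n) = C(2n, n) / (n+1).
C(40, 20) = 137846528820
C(20) = 137846528820 / 21 = 6564120420


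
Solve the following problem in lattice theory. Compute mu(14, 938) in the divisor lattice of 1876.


In a divisor lattice, mu(a,b) = mu(b/a) where mu is the classical Mobius function.
b/a = 938/14 = 67
Prime factorization of 67: primes [67]
67 is squarefree with 1 prime factor(s), so mu(67) = (-1)^1 = -1


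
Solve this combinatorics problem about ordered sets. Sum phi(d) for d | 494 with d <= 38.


Divisors of 494 up to 38: [1, 2, 13, 19, 26, 38]
phi values: [1, 1, 12, 18, 12, 18]
Sum = 62


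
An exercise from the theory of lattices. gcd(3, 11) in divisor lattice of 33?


Meet=gcd.
gcd(3,11)=1


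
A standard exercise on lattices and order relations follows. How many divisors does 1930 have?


Divisors of 1930: [1, 2, 5, 10, 193, 386, 965, 1930]
Count: 8


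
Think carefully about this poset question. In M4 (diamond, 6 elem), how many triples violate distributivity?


Distributive law: a ^ (b v c) = (a ^ b) v (a ^ c).
Check all 6^3 = 216 ordered triples (a,b,c).
  e.g. a=a1, b=a2, c=a3: lhs=a1 != rhs=0
  e.g. a=a1, b=a2, c=a4: lhs=a1 != rhs=0
Total violating triples: 24


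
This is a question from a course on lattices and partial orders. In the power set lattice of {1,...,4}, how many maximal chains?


A maximal chain goes from the minimum element to a maximal element via cover relations.
Counting all min-to-max paths in the cover graph.
Total maximal chains: 24


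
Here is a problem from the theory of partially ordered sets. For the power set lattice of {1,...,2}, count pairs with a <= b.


The order relation is {(a,b) : a <= b}, reflexive so it includes (a,a).
Examples: ({},{}), ({},{1,2}), ({},{1}), ({},{2}), ({1,2},{1,2}), ...
Total ordered pairs: 9


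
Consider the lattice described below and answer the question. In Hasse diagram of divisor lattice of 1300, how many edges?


A cover relation a -< b holds when a < b with no c strictly between.
Cover relations:
  1 -< 2
  1 -< 5
  1 -< 13
  2 -< 4
  2 -< 10
  2 -< 26
  4 -< 20
  4 -< 52
  ...25 more
Total: 33


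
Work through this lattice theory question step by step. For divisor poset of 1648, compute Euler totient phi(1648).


phi(n) = n * prod_{p|n} (1 - 1/p).
Prime divisors of 1648: [2, 103]
phi(1648) = 1648 * (1 - 1/2) * (1 - 1/103)
phi(1648) = 816


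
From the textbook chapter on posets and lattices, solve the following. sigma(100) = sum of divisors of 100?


sigma(n) = sum of divisors.
Divisors of 100: [1, 2, 4, 5, 10, 20, 25, 50, 100]
Sum = 217


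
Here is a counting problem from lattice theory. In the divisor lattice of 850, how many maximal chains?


A maximal chain goes from the minimum element to a maximal element via cover relations.
Counting all min-to-max paths in the cover graph.
Total maximal chains: 12


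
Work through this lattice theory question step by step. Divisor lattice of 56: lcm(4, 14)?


Join=lcm.
gcd(4,14)=2
lcm=28


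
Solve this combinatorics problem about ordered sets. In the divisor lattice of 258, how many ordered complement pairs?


Complement pair (a,b): a meet b = bottom, a join b = top.
Here: gcd(a,b)=1 and lcm(a,b)=258, i.e. a*b=258 with a,b coprime.
Pairs found: (1,258), (2,129), (3,86), (6,43), ... (4 more)
Total ordered pairs: 8


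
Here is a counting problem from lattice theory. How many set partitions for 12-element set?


B(n) = number of set partitions of an n-element set.
B(n) satisfies the recurrence: B(n+1) = sum_k C(n,k)*B(k).
B(12) = 4213597


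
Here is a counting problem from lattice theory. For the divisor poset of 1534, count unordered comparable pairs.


A comparable pair {a,b} has a < b or b < a in the order.
Count unordered pairs where one element is strictly below the other.
Examples: {1,2}, {1,13}, {1,26}, {1,59}, ...
Total comparable pairs: 19


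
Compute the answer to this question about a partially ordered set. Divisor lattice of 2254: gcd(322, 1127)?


Meet=gcd.
gcd(322,1127)=161


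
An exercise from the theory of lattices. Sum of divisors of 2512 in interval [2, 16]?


Interval [2,16] in divisors of 2512: [2, 4, 8, 16]
Sum = 30


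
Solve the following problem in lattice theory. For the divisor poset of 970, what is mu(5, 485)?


In a divisor lattice, mu(a,b) = mu(b/a) where mu is the classical Mobius function.
b/a = 485/5 = 97
Prime factorization of 97: primes [97]
97 is squarefree with 1 prime factor(s), so mu(97) = (-1)^1 = -1


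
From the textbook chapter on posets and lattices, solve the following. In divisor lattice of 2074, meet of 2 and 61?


In a divisor lattice, meet = gcd (greatest common divisor).
By Euclidean algorithm or factoring: gcd(2,61) = 1


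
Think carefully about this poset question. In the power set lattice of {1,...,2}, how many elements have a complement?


An element a is complemented if some b has a meet b = bottom, a join b = top.
every subset A has complement S\A, so all elements are complemented.
Complemented elements: {}, {1}, {2}, {1,2}
Count: 4


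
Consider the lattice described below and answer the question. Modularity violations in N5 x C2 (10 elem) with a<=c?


Modular law: if a <= c then a v (b ^ c) = (a v b) ^ c.
Check all triples (a,b,c) with a <= c among 10 elements.
  e.g. a=(a,0), b=(c,0), c=(b,0): lhs=(a,0) != rhs=(b,0)
  e.g. a=(a,0), b=(c,1), c=(b,0): lhs=(a,0) != rhs=(b,0)
Total violating triples: 6


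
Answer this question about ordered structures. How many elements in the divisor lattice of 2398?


Divisors of 2398: [1, 2, 11, 22, 109, 218, 1199, 2398]
Count: 8


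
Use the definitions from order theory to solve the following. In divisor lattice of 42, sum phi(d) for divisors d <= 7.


Divisors of 42 up to 7: [1, 2, 3, 6, 7]
phi values: [1, 1, 2, 2, 6]
Sum = 12


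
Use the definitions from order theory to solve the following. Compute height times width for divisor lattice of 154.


Height = length of longest chain minus 1; width = size of largest antichain.
A maximum chain: 1 | 11 | 77 | 154  (height 3).
A maximum antichain: {2, 7, 11}  (width 3).
Product = 3 * 3 = 9


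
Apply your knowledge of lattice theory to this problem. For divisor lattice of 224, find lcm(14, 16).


In a divisor lattice, join = lcm (least common multiple).
Compute lcm iteratively: start with first element, then lcm(current, next).
Elements: [14, 16]
lcm(14,16) = 112
Final lcm = 112


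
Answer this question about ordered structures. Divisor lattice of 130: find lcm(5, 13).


In a divisor lattice, join = lcm (least common multiple).
gcd(5,13) = 1
lcm(5,13) = 5*13/gcd = 65/1 = 65


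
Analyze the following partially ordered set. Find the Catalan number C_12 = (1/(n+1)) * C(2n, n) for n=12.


C(n) = C(2n, n) / (n+1).
C(24, 12) = 2704156
C(12) = 2704156 / 13 = 208012


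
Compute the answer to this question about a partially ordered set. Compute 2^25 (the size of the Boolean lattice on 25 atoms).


Power set = 2^n.
2^25 = 33554432


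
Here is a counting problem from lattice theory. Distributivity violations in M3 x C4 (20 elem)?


Distributive law: a ^ (b v c) = (a ^ b) v (a ^ c).
Check all 20^3 = 8000 ordered triples (a,b,c).
  e.g. a=(a1,0), b=(a2,0), c=(a3,0): lhs=(a1,0) != rhs=(0,0)
  e.g. a=(a1,0), b=(a2,0), c=(a3,1): lhs=(a1,0) != rhs=(0,0)
Total violating triples: 384


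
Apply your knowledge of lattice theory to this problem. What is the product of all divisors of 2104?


Divisors of 2104: [1, 2, 4, 8, 263, 526, 1052, 2104]
Product = n^(d(n)/2) = 2104^(8/2)
Product = 19596699897856


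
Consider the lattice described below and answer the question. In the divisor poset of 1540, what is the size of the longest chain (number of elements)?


A chain is a totally ordered subset; we count the number of elements in a maximum chain.
Compute, for each element x, the size of the longest chain ending at x:
  1: 1
  2: 2
  5: 2
  7: 2
  11: 2
  4: 3
  ...
A maximum chain: 1 < 2 < 4 < 20 < 140 < 1540
Number of elements in the longest chain: 6


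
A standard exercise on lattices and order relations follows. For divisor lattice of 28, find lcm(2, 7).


In a divisor lattice, join = lcm (least common multiple).
Compute lcm iteratively: start with first element, then lcm(current, next).
Elements: [2, 7]
lcm(2,7) = 14
Final lcm = 14


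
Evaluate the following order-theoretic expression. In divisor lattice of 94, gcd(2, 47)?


Meet=gcd.
gcd(2,47)=1


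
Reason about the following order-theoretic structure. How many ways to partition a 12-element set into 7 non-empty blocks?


S(n,k) = k*S(n-1,k) + S(n-1,k-1).
S(11,7) = 63987, S(11,6) = 179487
S(12,7) = 7*63987 + 179487 = 447909 + 179487
S(12,7) = 627396


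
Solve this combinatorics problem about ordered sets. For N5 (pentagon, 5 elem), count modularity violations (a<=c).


Modular law: if a <= c then a v (b ^ c) = (a v b) ^ c.
Check all triples (a,b,c) with a <= c among 5 elements.
  e.g. a=a, b=c, c=b: lhs=a != rhs=b
Total violating triples: 1


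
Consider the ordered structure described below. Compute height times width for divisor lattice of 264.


Height = length of longest chain minus 1; width = size of largest antichain.
A maximum chain: 1 | 11 | 33 | 66 | 132 | 264  (height 5).
A maximum antichain: {4, 6, 22, 33}  (width 4).
Product = 5 * 4 = 20


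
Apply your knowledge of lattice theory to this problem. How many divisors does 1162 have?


Divisors of 1162: [1, 2, 7, 14, 83, 166, 581, 1162]
Count: 8


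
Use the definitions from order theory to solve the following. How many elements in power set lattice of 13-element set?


Power set = 2^n.
2^13 = 8192


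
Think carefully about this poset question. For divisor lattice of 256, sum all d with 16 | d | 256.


Interval [16,256] in divisors of 256: [16, 32, 64, 128, 256]
Sum = 496


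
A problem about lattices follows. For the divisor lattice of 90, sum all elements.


sigma(n) = sum of divisors.
Divisors of 90: [1, 2, 3, 5, 6, 9, 10, 15, 18, 30, 45, 90]
Sum = 234


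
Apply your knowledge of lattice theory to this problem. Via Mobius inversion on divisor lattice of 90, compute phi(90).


phi(n) = n * prod_{p|n} (1 - 1/p).
Prime divisors of 90: [2, 3, 5]
phi(90) = 90 * (1 - 1/2) * (1 - 1/3) * (1 - 1/5)
phi(90) = 24


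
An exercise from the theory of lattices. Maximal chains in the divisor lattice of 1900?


A maximal chain goes from the minimum element to a maximal element via cover relations.
Counting all min-to-max paths in the cover graph.
Total maximal chains: 30


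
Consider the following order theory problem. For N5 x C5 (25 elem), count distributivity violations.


Distributive law: a ^ (b v c) = (a ^ b) v (a ^ c).
Check all 25^3 = 15625 ordered triples (a,b,c).
  e.g. a=(b,0), b=(a,0), c=(c,0): lhs=(b,0) != rhs=(a,0)
  e.g. a=(b,0), b=(a,0), c=(c,1): lhs=(b,0) != rhs=(a,0)
Total violating triples: 250


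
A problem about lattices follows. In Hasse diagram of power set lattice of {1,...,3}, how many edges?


A cover relation a -< b holds when a < b with no c strictly between.
Cover relations:
  {} -< {1}
  {} -< {2}
  {} -< {3}
  {1} -< {1,2}
  {1} -< {1,3}
  {2} -< {1,2}
  {2} -< {2,3}
  {3} -< {1,3}
  ...4 more
Total: 12


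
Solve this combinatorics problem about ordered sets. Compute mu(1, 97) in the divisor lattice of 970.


In a divisor lattice, mu(a,b) = mu(b/a) where mu is the classical Mobius function.
b/a = 97/1 = 97
Prime factorization of 97: primes [97]
97 is squarefree with 1 prime factor(s), so mu(97) = (-1)^1 = -1


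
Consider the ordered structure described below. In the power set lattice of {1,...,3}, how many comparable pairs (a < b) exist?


A comparable pair {a,b} has a < b or b < a in the order.
Count unordered pairs where one element is strictly below the other.
Examples: {{},{1}}, {{},{2}}, {{},{3}}, {{},{1,2}}, ...
Total comparable pairs: 19


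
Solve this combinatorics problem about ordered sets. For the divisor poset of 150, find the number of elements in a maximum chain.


A chain is a totally ordered subset; we count the number of elements in a maximum chain.
Compute, for each element x, the size of the longest chain ending at x:
  1: 1
  2: 2
  3: 2
  5: 2
  25: 3
  6: 3
  ...
A maximum chain: 1 < 2 < 6 < 30 < 150
Number of elements in the longest chain: 5
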